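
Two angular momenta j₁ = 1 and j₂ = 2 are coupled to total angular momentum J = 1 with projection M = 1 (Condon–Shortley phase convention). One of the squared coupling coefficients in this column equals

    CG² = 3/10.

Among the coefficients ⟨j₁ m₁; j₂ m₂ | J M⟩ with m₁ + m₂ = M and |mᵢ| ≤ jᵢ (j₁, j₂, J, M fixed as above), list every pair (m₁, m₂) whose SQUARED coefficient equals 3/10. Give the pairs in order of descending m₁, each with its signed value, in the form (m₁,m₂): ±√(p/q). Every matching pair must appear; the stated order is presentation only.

Admissible pairs with m₁+m₂ = M = 1: (-1,2), (0,1), (1,0)
  (m₁,m₂)=(1,0): CG² = 1/10, CG = +√(1/10)
  (m₁,m₂)=(0,1): CG² = 3/10, CG = −√(3/10)   ← matches the target
  (m₁,m₂)=(-1,2): CG² = 3/5, CG = +√(3/5)
Pairs with CG² = 3/10: (0,1): −√(3/10)

(0,1): −√(3/10)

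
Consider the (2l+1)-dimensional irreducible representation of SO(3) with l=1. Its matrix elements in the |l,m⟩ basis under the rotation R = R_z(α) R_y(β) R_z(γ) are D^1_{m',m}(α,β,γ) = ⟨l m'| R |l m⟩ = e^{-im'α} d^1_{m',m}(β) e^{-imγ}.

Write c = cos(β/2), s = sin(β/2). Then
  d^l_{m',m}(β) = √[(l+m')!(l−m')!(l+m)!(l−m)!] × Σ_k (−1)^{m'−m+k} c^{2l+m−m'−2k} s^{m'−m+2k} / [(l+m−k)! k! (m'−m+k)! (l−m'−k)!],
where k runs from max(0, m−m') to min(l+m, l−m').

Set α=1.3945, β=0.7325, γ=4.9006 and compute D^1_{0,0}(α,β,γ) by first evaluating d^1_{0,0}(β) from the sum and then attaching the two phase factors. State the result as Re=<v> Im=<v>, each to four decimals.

Re=0.7435 Im=0.0000

D^1_{0,0}(1.3945,0.7325,4.9006) = e^{-i·0·1.3945}·d^1_{0,0}(0.7325)·e^{-i·0·4.9006}. Compute d first:
c=cos(0.732500/2)=0.933677, s=sin(0.732500/2)=0.358117; N=√[1·1·1·1]=1.000000
The bounds max(0,m−m')=0 and min(l+m,l−m')=1 give 2 terms
  k=0: (−1)^0·1.0000/(1)·0.9337^2·0.3581^0 = +0.871752
  k=1: (−1)^1·1.0000/(1)·0.9337^0·0.3581^2 = -0.128248
d^1_{0,0}(0.7325) = +0.871752 -0.128248 = +0.743505
Attach z-rotation phases: D = e^{-i(0)(1.3945)}·(+0.743505)·e^{-i(0)(4.9006)} = +0.743505+0.000000i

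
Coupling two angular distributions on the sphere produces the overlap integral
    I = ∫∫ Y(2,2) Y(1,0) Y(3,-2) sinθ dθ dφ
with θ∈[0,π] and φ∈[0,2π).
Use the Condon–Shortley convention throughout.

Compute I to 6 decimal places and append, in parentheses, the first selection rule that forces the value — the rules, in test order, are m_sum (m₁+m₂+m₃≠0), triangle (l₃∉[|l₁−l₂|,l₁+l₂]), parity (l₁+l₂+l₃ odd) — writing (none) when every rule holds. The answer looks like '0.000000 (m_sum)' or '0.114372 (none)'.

Checks pass: Σm=0; 6 even; l₃=3∈[1,3].
(2·2+1)(2·1+1)(2·3+1) = 105
Δ: 0! 4! 2! / 7! → 1/105
sum: t=0:+1/4 = 1/4
3j²(2 1 3; 0 0 0) = Δ·Π!·Σ² = 3/35  (sign -1)
sum: t=0:+1/24 = 1/24
3j²(2 1 3; 2 0 -2) = Δ·Π!·Σ² = 1/21  (sign -1)
combine: 4πI² = 105·3/35·1/21 = 3/7
take √, sign +1: I = 0.18467439
No selection rule forces the value: the integral is nonzero (none).

0.184674 (none)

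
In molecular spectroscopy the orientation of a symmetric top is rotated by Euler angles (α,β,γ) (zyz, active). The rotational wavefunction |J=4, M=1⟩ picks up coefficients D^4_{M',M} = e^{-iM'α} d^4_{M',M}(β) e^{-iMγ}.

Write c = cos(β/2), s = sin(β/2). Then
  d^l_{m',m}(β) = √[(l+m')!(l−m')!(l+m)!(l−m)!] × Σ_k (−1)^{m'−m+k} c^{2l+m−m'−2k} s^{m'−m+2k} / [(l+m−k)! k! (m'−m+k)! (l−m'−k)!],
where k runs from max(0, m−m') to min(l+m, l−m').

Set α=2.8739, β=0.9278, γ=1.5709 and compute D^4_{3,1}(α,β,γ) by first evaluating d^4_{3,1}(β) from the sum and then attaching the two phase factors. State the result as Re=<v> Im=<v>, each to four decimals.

D^4_{3,1}(2.8739,0.9278,1.5709) = e^{-i·3·2.8739}·d^4_{3,1}(0.9278)·e^{-i·1·1.5709}. Compute d first:
Half-angle: c=0.894314, s=0.447439. N=√(5040·1·120·6)=1904.940944
k∈{0,1} keeps every argument non-negative
  k=0: (−1)^2·1904.9409/(240)·0.8943^6·0.4474^2 = +0.812980
  k=1: (−1)^3·1904.9409/(144)·0.8943^4·0.4474^4 = -0.339169
d^4_{3,1}(0.9278) = +0.812980 -0.339169 = +0.473810
Phases: e^{-i·(3)·2.8739}=-0.694495-0.719497i, e^{-i·(1)·1.5709}=-0.000104-1.000000i ⇒ D=-0.340871+0.329094i

Re=-0.3409 Im=0.3291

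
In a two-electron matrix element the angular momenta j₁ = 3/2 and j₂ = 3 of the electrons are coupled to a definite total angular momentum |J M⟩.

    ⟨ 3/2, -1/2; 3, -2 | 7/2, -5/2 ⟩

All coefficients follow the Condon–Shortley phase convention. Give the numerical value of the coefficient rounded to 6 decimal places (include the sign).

triangle: 1!·2!·5!/9! = 240/362880
(j±m)!: 1!·2!·1!·5!·1!·6! = 172800
prefactor² = (2J+1)·Δ·N² = 6400/7
  k=0: +1/(0!·1!·2!·1!·0!·4!) = 1/48
  k=1: −1/(1!·0!·1!·0!·1!·5!) = -1/120
Σ = 1/80  ⇒  CG² = 6400/7·(1/80)² = 1/7
CG = +√(1/7) = +0.377964

+√(1/7) = +0.377964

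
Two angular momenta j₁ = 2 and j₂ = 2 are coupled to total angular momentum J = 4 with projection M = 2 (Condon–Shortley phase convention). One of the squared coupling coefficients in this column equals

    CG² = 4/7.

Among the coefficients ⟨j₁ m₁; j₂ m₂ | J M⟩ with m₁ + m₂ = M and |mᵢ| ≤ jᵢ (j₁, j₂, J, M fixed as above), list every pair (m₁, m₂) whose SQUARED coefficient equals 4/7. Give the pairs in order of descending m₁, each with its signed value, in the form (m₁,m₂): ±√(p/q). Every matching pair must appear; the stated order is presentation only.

(1,1): +√(4/7)

Admissible pairs with m₁+m₂ = M = 2: (0,2), (1,1), (2,0)
  (m₁,m₂)=(2,0): CG² = 3/14, CG = +√(3/14)
  (m₁,m₂)=(1,1): CG² = 4/7, CG = +√(4/7)   ← matches the target
  (m₁,m₂)=(0,2): CG² = 3/14, CG = +√(3/14)
Pairs with CG² = 4/7: (1,1): +√(4/7)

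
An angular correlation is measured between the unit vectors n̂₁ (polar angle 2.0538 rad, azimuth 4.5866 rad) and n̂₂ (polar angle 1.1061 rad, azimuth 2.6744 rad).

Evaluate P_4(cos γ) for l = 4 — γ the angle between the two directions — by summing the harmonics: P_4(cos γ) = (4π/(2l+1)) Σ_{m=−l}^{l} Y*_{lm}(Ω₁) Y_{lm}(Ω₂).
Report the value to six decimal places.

Summing Y*_{l m}(θ₁,φ₁)·Y_{l m}(θ₂,φ₂) over m ∈ [−4, 4]; prefactor 4π/(2·4+1) = 1.396263:
  term(m=-4) = +0.015675+0.075320i   from Y*(Ω₁)=+0.238473-0.131257i, Y(Ω₂)=-0.082975+0.270172i
  term(m=-3) = -0.138235+0.084105i   from Y*(Ω₁)=-0.148781-0.375365i, Y(Ω₂)=-0.067490-0.395019i
  term(m=-2) = -0.011262-0.009160i   from Y*(Ω₁)=-0.129579+0.033305i, Y(Ω₂)=+0.064487+0.087264i
  term(m=-1) = +0.029330-0.082547i   from Y*(Ω₁)=-0.036376-0.287654i, Y(Ω₂)=+0.269759+0.136077i
  term(m=+0) = +0.033269+0.000000i   from Y*(Ω₁)=-0.194927-0.000000i, Y(Ω₂)=-0.170675+0.000000i
  term(m=+1) = +0.029330+0.082547i   from Y*(Ω₁)=+0.036376-0.287654i, Y(Ω₂)=-0.269759+0.136077i
  term(m=+2) = -0.011262+0.009160i   from Y*(Ω₁)=-0.129579-0.033305i, Y(Ω₂)=+0.064487-0.087264i
  term(m=+3) = -0.138235-0.084105i   from Y*(Ω₁)=+0.148781-0.375365i, Y(Ω₂)=+0.067490-0.395019i
  term(m=+4) = +0.015675-0.075320i   from Y*(Ω₁)=+0.238473+0.131257i, Y(Ω₂)=-0.082975-0.270172i
Accumulated sum -0.175715+0.000000i; after 4π/(2l+1) scaling, -0.245345+0.000000i ⇒ P_4 = -0.245345

-0.245345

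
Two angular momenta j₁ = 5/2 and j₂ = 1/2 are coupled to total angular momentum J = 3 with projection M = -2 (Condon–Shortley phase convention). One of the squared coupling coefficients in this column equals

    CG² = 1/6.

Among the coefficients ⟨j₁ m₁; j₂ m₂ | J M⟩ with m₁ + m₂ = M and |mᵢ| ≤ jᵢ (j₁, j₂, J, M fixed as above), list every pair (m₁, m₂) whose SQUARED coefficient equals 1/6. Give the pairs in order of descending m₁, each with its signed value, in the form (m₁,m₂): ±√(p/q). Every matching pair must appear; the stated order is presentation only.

(-5/2,1/2): +√(1/6)

Admissible pairs with m₁+m₂ = M = -2: (-5/2,1/2), (-3/2,-1/2)
  (m₁,m₂)=(-3/2,-1/2): CG² = 5/6, CG = +√(5/6)
  (m₁,m₂)=(-5/2,1/2): CG² = 1/6, CG = +√(1/6)   ← matches the target
Pairs with CG² = 1/6: (-5/2,1/2): +√(1/6)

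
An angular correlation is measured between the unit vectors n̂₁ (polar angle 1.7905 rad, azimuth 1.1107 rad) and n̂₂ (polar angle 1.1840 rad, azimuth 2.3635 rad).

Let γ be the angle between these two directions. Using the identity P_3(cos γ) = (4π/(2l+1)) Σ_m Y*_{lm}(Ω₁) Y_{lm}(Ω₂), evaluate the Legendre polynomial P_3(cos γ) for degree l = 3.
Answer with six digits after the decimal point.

Summing Y*_{l m}(θ₁,φ₁)·Y_{l m}(θ₂,φ₂) over m ∈ [−3, 3]; prefactor 4π/(2·3+1) = 1.795196:
  term(m=-3) = (-0.104855, 0.074353)   from Y*(Ω₁)=(-0.380837, -0.073443), Y(Ω₂)=(0.229155, -0.239426)
  term(m=-2) = (0.056435, 0.041668)   from Y*(Ω₁)=(0.128494, -0.168814), Y(Ω₂)=(0.004831, 0.330623)
  term(m=-1) = (0.006494, -0.019727)   from Y*(Ω₁)=(-0.106792, -0.215494), Y(Ω₂)=(0.061505, 0.060613)
  term(m=+0) = (-0.072381, 0.000000)   from Y*(Ω₁)=(0.224676, -0.000000), Y(Ω₂)=(-0.322156, 0.000000)
  term(m=+1) = (0.006494, 0.019727)   from Y*(Ω₁)=(0.106792, -0.215494), Y(Ω₂)=(-0.061505, 0.060613)
  term(m=+2) = (0.056435, -0.041668)   from Y*(Ω₁)=(0.128494, 0.168814), Y(Ω₂)=(0.004831, -0.330623)
  term(m=+3) = (-0.104855, -0.074353)   from Y*(Ω₁)=(0.380837, -0.073443), Y(Ω₂)=(-0.229155, -0.239426)
Accumulated sum (-0.156234, -0.000000); after 4π/(2l+1) scaling, (-0.280471, -0.000000) ⇒ P_3 = -0.280471

-0.280471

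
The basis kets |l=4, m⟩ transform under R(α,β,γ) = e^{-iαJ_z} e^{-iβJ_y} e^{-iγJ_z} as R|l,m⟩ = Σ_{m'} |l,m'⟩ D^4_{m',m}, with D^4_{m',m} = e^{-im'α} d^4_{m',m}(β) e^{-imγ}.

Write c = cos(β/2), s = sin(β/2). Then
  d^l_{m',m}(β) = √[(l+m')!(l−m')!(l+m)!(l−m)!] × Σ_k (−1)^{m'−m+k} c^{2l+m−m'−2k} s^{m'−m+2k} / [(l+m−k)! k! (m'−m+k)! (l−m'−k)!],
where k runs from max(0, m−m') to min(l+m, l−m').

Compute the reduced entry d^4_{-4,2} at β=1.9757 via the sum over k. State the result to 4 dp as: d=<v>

d^4_{-4,2}(β=1.9757) via the finite sum:
With c≡cos(β/2)=0.550486 and s≡sin(β/2)=0.834844, N=[1·40320·720·2]^{1/2}=7619.763776
k: max(0,(2)−(-4))=6 … min(4+(2),4−(-4))=6
  k=6: (−1)^0·7619.7638/(1440)·0.5505^2·0.8348^6 = +0.542881
d^4_{-4,2}(1.9757) = +0.542881

d=0.5429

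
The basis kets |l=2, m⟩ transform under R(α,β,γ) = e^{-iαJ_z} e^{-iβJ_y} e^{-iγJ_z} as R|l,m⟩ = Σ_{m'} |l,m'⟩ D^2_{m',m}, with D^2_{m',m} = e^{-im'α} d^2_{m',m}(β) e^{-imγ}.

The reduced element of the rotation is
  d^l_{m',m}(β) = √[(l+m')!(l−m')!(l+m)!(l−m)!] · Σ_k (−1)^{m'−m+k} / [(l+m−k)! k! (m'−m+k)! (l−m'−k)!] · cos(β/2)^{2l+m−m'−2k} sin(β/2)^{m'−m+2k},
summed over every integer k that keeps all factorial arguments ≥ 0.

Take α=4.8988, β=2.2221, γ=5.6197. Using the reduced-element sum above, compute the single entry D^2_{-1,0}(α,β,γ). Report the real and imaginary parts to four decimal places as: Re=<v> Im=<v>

Re=-0.1094 Im=0.5803

D^2_{-1,0}(4.8988,2.2221,5.6197) = e^{-i·-1·4.8988}·d^2_{-1,0}(2.2221)·e^{-i·0·5.6197}. Compute d first:
Half-angle: c=0.443721, s=0.896165. N=√(1·6·2·2)=4.898979
The bounds max(0,m−m')=1 and min(l+m,l−m')=2 give 2 terms
  k=1: (−1)^0·4.8990/(2)·0.4437^3·0.8962^1 = +0.191775
  k=2: (−1)^1·4.8990/(2)·0.4437^1·0.8962^3 = -0.782257
d^2_{-1,0}(2.2221) = +0.191775 -0.782257 = -0.590482
Phases: e^{-i·(-1)·4.8988}=+0.185333-0.982676i, e^{-i·(0)·5.6197}=+1.000000+0.000000i ⇒ D=-0.109436+0.580252i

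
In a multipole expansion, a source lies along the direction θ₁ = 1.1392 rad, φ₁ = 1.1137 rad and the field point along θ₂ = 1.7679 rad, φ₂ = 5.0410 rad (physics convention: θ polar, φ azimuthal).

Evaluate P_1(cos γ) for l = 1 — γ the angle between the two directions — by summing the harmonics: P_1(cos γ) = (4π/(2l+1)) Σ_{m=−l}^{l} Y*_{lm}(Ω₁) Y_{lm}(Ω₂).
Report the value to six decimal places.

-0.711554

Addition theorem: P_1(cos γ) = (4π/3) Σ_m Y*_{lm}(Ω₁) Y_{lm}(Ω₂), m = −1…1:
  m=-1: Y*=0.13850 + 0.28160j  Y=0.10934 + 0.32068j  product -0.07516 + 0.07520j
  m=+0: Y*=0.20439 + 0.00000j  Y=-0.09568 + 0.00000j  product -0.01956 + 0.00000j
  m=+1: Y*=-0.13850 + 0.28160j  Y=-0.10934 + 0.32068j  product -0.07516 - 0.07520j
Accumulated sum -0.16987 + 0.00000j; after 4π/(2l+1) scaling, -0.71155 + 0.00000j ⇒ P_1 = -0.711554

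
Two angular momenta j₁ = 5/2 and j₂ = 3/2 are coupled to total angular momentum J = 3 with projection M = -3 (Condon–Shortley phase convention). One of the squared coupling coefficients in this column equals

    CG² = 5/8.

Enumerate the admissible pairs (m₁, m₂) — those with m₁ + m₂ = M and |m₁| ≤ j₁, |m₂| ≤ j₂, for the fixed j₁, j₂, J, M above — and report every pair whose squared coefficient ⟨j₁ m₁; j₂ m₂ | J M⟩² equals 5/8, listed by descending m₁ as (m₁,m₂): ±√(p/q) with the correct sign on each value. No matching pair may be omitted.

Admissible pairs with m₁+m₂ = M = -3: (-5/2,-1/2), (-3/2,-3/2)
  (m₁,m₂)=(-3/2,-3/2): CG² = 3/8, CG = +√(3/8)
  (m₁,m₂)=(-5/2,-1/2): CG² = 5/8, CG = −√(5/8)   ← matches the target
Pairs with CG² = 5/8: (-5/2,-1/2): −√(5/8)

(-5/2,-1/2): −√(5/8)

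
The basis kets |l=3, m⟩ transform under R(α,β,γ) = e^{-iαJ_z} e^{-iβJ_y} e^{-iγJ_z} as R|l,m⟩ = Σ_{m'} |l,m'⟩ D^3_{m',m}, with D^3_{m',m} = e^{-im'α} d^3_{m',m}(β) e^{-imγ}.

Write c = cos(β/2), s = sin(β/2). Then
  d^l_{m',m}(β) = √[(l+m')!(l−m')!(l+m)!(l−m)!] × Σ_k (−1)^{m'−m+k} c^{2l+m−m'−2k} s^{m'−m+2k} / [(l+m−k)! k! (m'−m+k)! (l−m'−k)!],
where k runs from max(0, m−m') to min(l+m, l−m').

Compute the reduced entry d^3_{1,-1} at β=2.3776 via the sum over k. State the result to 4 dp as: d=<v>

d=-0.0861

d^3_{1,-1}(β=2.3776) via the finite sum:
Half-angle: c=0.372774, s=0.927922. N=√(24·2·2·24)=48.000000
The bounds max(0,m−m')=0 and min(l+m,l−m')=2 give 3 terms
  k=0: (−1)^2·48.0000/(8)·0.3728^4·0.9279^2 = +0.099760
  k=1: (−1)^3·48.0000/(6)·0.3728^2·0.9279^4 = -0.824189
  k=2: (−1)^4·48.0000/(48)·0.3728^0·0.9279^6 = +0.638366
d^3_{1,-1}(2.3776) = +0.099760 -0.824189 +0.638366 = -0.086063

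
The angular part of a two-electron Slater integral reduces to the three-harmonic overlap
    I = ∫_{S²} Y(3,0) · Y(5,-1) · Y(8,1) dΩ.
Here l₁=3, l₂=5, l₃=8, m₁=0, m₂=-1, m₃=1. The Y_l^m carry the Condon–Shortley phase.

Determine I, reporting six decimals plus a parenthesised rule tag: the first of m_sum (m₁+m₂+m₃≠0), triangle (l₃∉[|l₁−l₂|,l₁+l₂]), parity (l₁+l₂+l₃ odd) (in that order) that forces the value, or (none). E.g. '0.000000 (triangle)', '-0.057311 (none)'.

-0.227643 (none)

m-sum 0 ✓  L=16 even ✓  2≤8≤8 ✓
Π(2lᵢ+1) = 7×11×17 = 1309
triangle coeff Δ(3,5,8) = 1/136136
Σ_t [0,0]: t=0:+1/518400 = 1/518400
(3j)²=56/2431 [(3 5 8; 0 0 0)], sign=+1
Σ_t [0,0]: t=0:+1/622080 = 1/622080
(3j)²=105/4862 [(3 5 8; 0 -1 1)], sign=-1
⇒ 4πI² = 20580/31603
I = (-1)√(20580/31603/(4π)) = -0.22764263
No selection rule forces the value: the integral is nonzero (none).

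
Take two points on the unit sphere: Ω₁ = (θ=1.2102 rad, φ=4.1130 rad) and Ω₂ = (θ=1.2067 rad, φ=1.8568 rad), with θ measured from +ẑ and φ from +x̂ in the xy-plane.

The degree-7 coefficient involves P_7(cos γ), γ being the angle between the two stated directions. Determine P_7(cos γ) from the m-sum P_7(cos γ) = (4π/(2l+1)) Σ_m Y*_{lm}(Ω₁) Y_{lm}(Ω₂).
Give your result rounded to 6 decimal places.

-0.055294

Term-by-term m-sum for l=7 (normalisation 4π/15 = 0.837758):
  m=-7: Y*=(-0.273006, -0.155107)  Y=(0.282609, -0.130031)  product (-0.097323, -0.008335)
  m=-6: Y*=(0.397994, -0.194586)  Y=(0.064193, 0.438910)  product (0.110954, 0.162193)
  m=-5: Y*=(-0.023458, 0.161038)  Y=(-0.167869, -0.023790)  product (0.007769, -0.026475)
  m=-4: Y*=(0.201751, 0.185716)  Y=(-0.111468, 0.245129)  product (-0.068013, 0.028754)
  m=-3: Y*=(-0.264911, 0.061293)  Y=(-0.209658, -0.181225)  product (0.066648, 0.035158)
  m=-2: Y*=(-0.061880, 0.158590)  Y=(-0.137051, 0.088234)  product (-0.005512, -0.027195)
  m=-1: Y*=(-0.167316, -0.244886)  Y=(-0.084770, -0.288271)  product (-0.056410, 0.068991)
  m=+0: Y*=(-0.137277, -0.000000)  Y=(-0.129458, 0.000000)  product (0.017772, 0.000000)
  m=+1: Y*=(0.167316, -0.244886)  Y=(0.084770, -0.288271)  product (-0.056410, -0.068991)
  m=+2: Y*=(-0.061880, -0.158590)  Y=(-0.137051, -0.088234)  product (-0.005512, 0.027195)
  m=+3: Y*=(0.264911, 0.061293)  Y=(0.209658, -0.181225)  product (0.066648, -0.035158)
  m=+4: Y*=(0.201751, -0.185716)  Y=(-0.111468, -0.245129)  product (-0.068013, -0.028754)
  m=+5: Y*=(0.023458, 0.161038)  Y=(0.167869, -0.023790)  product (0.007769, 0.026475)
  m=+6: Y*=(0.397994, 0.194586)  Y=(0.064193, -0.438910)  product (0.110954, -0.162193)
  m=+7: Y*=(0.273006, -0.155107)  Y=(-0.282609, -0.130031)  product (-0.097323, 0.008335)
Total Σ_m = (-0.066002, 0.000000). Multiply by 0.837758: (-0.055294, 0.000000). P_7(cos γ) = -0.055294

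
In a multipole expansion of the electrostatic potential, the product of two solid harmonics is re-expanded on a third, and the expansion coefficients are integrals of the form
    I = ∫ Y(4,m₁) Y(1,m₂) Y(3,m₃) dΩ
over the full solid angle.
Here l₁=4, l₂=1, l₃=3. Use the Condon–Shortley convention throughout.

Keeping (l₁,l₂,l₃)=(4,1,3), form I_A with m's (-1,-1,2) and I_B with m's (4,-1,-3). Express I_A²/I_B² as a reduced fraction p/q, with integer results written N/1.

Same 4,1,3: normalisation and zero-m 3j drop out of the ratio.
A: Δ: 2! 6! 0! / 9! → 1/252; sum: t=0:+1/240 = 1/240; 3j²(4 1 3; -1 -1 2) = Δ·Π!·Σ² = 1/84  (sign -1)
B: Δ: 2! 6! 0! / 9! → 1/252; sum: t=0:+1/1440 = 1/1440; 3j²(4 1 3; 4 -1 -3) = Δ·Π!·Σ² = 1/9  (sign +1)
I_A²/I_B² = (1/84)/(1/9) = 3/28

3/28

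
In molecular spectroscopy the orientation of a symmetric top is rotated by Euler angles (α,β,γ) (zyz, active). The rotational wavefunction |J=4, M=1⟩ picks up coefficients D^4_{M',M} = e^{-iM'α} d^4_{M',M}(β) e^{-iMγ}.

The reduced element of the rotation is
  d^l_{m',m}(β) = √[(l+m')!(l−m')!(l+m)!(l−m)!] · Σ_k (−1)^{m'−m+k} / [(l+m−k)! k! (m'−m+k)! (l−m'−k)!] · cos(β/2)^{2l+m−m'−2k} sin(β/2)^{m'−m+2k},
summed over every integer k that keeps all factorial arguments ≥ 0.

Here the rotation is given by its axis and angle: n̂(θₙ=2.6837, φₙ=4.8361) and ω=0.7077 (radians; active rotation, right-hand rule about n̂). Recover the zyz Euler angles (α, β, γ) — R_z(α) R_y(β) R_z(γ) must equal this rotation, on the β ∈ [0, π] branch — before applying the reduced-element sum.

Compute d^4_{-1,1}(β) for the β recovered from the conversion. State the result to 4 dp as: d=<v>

d=0.2029

Axis–angle → zyz. n̂ = (sinθₙcosφₙ, sinθₙsinφₙ, cosθₙ) = (+0.054548, -0.438680, -0.896986), ω = 0.7077.
R = I cosω + sinω [n̂]ₓ + (1−cosω) n̂n̂ᵀ gives
  R = [+0.760574, +0.577373, -0.296931; -0.588866, +0.806072, +0.059032; +0.273431, +0.129954, +0.953073]
β = atan2(√(R₁₃²+R₂₃²), R₃₃) = 0.307568; α = atan2(R₂₃, R₁₃) mod 2π = 2.945344; γ = atan2(R₃₂, −R₃₁) mod 2π = 2.697922
d^4_{-1,1}(β=0.3076) via the finite sum:
c=cos(0.307568/2)=0.988199, s=sin(0.307568/2)=0.153179; N=√[6·120·120·6]=720.000000
k∈{2,3,4,5} keeps every argument non-negative
  k=2: (−1)^0·720.0000/(72)·0.9882^6·0.1532^2 = +0.218505
  k=3: (−1)^1·720.0000/(24)·0.9882^4·0.1532^4 = -0.015750
  k=4: (−1)^2·720.0000/(48)·0.9882^2·0.1532^6 = +0.000189
  k=5: (−1)^3·720.0000/(720)·0.9882^0·0.1532^8 = -0.000000
d^4_{-1,1}(0.3076) = +0.218505 -0.015750 +0.000189 -0.000000 = +0.202944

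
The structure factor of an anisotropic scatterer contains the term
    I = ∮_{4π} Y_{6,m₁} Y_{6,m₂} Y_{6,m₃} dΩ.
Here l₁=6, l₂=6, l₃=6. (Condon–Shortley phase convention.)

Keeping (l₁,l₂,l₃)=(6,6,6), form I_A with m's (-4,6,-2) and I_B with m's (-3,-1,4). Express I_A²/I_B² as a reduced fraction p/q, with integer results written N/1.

88/25

Same 6,6,6: normalisation and zero-m 3j drop out of the ratio.
A: Δ: 6! 6! 6! / 19! → 1/325909584; sum: t=6:+1/24883200 = 1/24883200; 3j²(6 6 6; -4 6 -2) = Δ·Π!·Σ² = 70/4199  (sign +1)
B: Δ: 6! 6! 6! / 19! → 1/325909584; sum: t=3:−1/1244160 t=4:+1/691200 t=5:−1/4147200 = 1/2488320; 3j²(6 6 6; -3 -1 4) = Δ·Π!·Σ² = 875/184756  (sign +1)
I_A²/I_B² = (70/4199)/(875/184756) = 88/25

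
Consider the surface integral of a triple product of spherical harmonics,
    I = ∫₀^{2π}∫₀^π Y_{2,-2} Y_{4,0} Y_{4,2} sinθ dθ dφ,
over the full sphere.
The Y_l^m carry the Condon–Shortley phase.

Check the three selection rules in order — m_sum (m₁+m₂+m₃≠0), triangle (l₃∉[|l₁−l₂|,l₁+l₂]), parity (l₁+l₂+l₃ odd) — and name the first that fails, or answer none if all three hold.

none

m₁+m₂+m₃ = -2 + 0 + 2 = 0  ✓
triangle: |2−4|=2 ≤ l₃=4 ≤ 2+4=6  ✓
parity: l₁+l₂+l₃ = 10 is even  ✓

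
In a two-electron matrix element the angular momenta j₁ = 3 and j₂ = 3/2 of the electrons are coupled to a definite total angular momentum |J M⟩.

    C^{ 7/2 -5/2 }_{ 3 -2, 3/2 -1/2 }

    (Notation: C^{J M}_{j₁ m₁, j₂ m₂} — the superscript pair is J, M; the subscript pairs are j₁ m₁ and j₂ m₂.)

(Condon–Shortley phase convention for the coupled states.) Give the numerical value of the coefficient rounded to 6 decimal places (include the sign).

j₁+j₂−J=1  J+j₁−j₂=5  J−j₁+j₂=2  j₁+j₂+J+1=9
(j₁±m₁, j₂±m₂, J±M) = (1,5,1,2,1,6)
P² = 6400/7
sum k=0..1:
  [0] +1/120 = 1/120
  [1] −1/48 = -1/48
S = -1/80
C² = P²·S² = 1/7 ; C = -0.377964

-0.377964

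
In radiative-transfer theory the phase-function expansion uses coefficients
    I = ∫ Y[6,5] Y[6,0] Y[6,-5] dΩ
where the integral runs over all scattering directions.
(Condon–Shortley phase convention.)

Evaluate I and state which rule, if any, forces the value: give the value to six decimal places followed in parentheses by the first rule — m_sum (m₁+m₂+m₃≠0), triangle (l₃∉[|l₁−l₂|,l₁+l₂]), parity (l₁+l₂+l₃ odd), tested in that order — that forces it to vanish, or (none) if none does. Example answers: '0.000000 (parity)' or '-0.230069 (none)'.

Rules hold: Σm=0, L=18 even, 0≤6≤12.
N = 13·13·13 = 2197
Δ = 6!·6!·6!/19! = 1/325909584
Racah Σ t=0..6: t=0:+1/373248000 t=1:−1/1728000 t=2:+1/110592 t=3:−1/46656 t=4:+1/110592 t=5:−1/1728000 t=6:+1/373248000 = -7/1555200
⇒ 3j(6 6 6; 0 0 0)² = 400/46189, sgn -1
Racah Σ t=0..1: t=0:+1/62208000 t=1:−1/10368000 = -1/12441600
⇒ 3j(6 6 6; 5 0 -5)² = 275/16796, sgn +1
4πI² = N·(3j₀)²·(3jₘ)² = 32500/104329
I = -1·√(0.311515/4π) = -0.15744694
No selection rule forces the value: the integral is nonzero (none).

-0.157447 (none)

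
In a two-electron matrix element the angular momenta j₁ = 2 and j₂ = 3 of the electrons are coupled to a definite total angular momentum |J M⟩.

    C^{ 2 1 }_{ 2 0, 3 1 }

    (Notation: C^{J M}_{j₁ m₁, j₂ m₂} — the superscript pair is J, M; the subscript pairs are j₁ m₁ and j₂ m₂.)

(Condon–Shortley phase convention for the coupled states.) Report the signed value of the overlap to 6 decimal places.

√[5·3!1!3!/8! · 2!2!4!2!3!1!] = √(36/7)
  +(−1)^1/∏(1,2,1,3,0,0)! = -1/12  (running -1/12)
  +(−1)^2/∏(2,1,0,2,1,1)! = 1/4  (running 1/6)
⟨..|..⟩ = √(36/7)·(1/6) = +0.377964

+0.377964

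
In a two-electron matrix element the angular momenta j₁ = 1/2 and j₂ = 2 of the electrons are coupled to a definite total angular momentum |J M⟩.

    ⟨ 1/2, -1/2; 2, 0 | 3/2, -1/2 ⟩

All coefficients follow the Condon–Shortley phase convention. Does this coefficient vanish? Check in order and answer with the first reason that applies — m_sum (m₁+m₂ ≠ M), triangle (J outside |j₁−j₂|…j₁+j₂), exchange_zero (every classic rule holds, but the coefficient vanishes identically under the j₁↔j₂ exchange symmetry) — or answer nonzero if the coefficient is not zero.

m-sum: m₁+m₂ = -1/2+0 = -1/2, M = -1/2  ✓
triangle: |j₁−j₂| = 3/2 ≤ J = 3/2 ≤ j₁+j₂ = 5/2  ✓
exchange: j₁≠j₂ or m₁≠m₂ — the exchange symmetry imposes no constraint here
value check: CG = −√(2/5) = -0.632456 ≠ 0

nonzero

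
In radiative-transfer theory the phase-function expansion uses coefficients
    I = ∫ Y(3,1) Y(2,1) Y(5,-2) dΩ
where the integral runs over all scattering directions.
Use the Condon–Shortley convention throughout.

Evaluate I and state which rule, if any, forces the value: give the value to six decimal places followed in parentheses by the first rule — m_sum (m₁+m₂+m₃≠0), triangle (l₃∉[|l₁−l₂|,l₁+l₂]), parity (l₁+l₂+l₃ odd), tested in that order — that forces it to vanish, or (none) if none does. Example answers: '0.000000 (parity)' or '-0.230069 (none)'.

Rules hold: Σm=0, L=10 even, 1≤5≤5.
N = 7·5·11 = 385
Δ = 0!·6!·4!/11! = 1/2310
Racah Σ t=0..0: t=0:+1/144 = 1/144
⇒ 3j(3 2 5; 0 0 0)² = 10/231, sgn -1
Racah Σ t=0..0: t=0:+1/288 = 1/288
⇒ 3j(3 2 5; 1 1 -2)² = 1/22, sgn -1
4πI² = N·(3j₀)²·(3jₘ)² = 25/33
I = +1·√(0.757576/4π) = 0.24553200
No selection rule forces the value: the integral is nonzero (none).

0.245532 (none)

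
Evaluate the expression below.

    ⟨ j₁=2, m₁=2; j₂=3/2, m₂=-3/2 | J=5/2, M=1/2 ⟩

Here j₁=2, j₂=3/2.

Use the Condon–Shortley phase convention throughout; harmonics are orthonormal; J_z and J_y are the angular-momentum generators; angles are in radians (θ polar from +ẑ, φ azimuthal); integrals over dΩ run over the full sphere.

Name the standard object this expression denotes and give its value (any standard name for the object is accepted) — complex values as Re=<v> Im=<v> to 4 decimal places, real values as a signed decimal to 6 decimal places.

This is a Clebsch–Gordan (vector-coupling) coefficient.
triangle: 1!×3!×2!/7! = 12/5040
(j±m)!: 4!×0!×0!×3!×3!×2! = 1728
prefactor² = (2J+1)×Δ×N² = 864/35
  k=0: +1/(0!×1!×0!×0!×3!×2!) = 1/12
Σ = 1/12  ⇒  CG² = 864/35×(1/12)² = 6/35
CG = +√(6/35) = +0.414039

Clebsch–Gordan coefficient, +√(6/35) ≈ +0.414039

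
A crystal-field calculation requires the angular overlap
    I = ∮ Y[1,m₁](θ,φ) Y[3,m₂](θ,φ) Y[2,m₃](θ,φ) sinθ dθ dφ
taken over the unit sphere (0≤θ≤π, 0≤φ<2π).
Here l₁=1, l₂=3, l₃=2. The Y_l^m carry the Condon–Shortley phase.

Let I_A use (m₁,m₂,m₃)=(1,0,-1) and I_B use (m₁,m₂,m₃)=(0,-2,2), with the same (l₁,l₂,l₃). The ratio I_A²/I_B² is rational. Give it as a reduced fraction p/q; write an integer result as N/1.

l's match ⇒ only the (l;m) 3-j factors differ between A and B.
A: triangle coeff Δ(1,3,2) = 1/105; Σ_t [0,0]: t=0:+1/12 = 1/12; (3j)²=1/35 [(1 3 2; 1 0 -1)], sign=-1
B: triangle coeff Δ(1,3,2) = 1/105; Σ_t [1,1]: t=1:−1/24 = -1/24; (3j)²=1/21 [(1 3 2; 0 -2 2)], sign=-1
I_A²/I_B² = (1/35)/(1/21) = 3/5

3/5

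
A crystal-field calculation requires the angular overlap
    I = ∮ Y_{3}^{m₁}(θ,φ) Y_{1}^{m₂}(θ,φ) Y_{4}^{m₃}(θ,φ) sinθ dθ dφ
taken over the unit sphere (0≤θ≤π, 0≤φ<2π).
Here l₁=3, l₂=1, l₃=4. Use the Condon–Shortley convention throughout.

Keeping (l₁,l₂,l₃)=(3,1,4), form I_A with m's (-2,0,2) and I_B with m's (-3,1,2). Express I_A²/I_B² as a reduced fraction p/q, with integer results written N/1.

12/1

Same 3,1,4: normalisation and zero-m 3j drop out of the ratio.
A: Δ: 0! 6! 2! / 9! → 1/252; sum: t=0:+1/120 = 1/120; 3j²(3 1 4; -2 0 2) = Δ·Π!·Σ² = 1/21  (sign +1)
B: Δ: 0! 6! 2! / 9! → 1/252; sum: t=0:+1/1440 = 1/1440; 3j²(3 1 4; -3 1 2) = Δ·Π!·Σ² = 1/252  (sign +1)
I_A²/I_B² = (1/21)/(1/252) = 12/1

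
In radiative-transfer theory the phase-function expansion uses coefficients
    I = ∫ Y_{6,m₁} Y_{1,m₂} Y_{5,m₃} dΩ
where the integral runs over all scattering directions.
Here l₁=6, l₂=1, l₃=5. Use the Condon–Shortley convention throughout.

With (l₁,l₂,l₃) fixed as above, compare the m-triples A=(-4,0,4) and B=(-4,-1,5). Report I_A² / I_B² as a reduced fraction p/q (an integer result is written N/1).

Same 6,1,5: normalisation and zero-m 3j drop out of the ratio.
A: Δ: 2! 10! 0! / 13! → 1/858; sum: t=1:−1/362880 = -1/362880; 3j²(6 1 5; -4 0 4) = Δ·Π!·Σ² = 10/429  (sign +1)
B: Δ: 2! 10! 0! / 13! → 1/858; sum: t=0:+1/7257600 = 1/7257600; 3j²(6 1 5; -4 -1 5) = Δ·Π!·Σ² = 1/858  (sign +1)
I_A²/I_B² = (10/429)/(1/858) = 20/1

20/1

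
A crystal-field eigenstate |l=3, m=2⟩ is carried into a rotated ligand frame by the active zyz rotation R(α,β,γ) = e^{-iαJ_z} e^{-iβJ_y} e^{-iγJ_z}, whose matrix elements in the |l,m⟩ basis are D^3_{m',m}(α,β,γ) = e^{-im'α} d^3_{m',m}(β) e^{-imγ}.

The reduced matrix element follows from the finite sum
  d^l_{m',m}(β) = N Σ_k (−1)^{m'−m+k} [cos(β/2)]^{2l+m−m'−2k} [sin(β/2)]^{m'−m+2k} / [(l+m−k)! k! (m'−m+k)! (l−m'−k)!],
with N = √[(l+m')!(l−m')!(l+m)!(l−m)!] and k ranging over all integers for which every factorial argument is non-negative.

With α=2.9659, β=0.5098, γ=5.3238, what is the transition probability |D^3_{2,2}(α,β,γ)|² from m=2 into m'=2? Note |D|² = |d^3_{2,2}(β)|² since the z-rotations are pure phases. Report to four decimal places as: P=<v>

Split into d^3_{2,2}(β=0.5098) × two z-phases.
Half-angle: c=0.967689, s=0.252149. N=√(120·1·120·1)=120.000000
Admissible k: 0..1 (factorial args all ≥0)
  k=0: (−1)^0·120.0000/(120)·0.9677^6·0.2521^0 = +0.821133
  k=1: (−1)^1·120.0000/(24)·0.9677^4·0.2521^2 = -0.278757
d^3_{2,2}(0.5098) = +0.821133 -0.278757 = +0.542376
|D^3_{2,2}|² = |d^3_{2,2}(β)|² = (+0.542376)² = 0.294172 (the z-rotation phases have unit modulus)

P=0.2942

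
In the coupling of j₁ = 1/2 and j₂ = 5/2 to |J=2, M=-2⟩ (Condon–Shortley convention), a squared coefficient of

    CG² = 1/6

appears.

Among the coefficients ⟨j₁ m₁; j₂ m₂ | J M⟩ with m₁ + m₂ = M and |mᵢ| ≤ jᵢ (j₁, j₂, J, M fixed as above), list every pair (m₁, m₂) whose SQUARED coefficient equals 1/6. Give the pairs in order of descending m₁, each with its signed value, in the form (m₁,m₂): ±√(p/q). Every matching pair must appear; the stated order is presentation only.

Admissible pairs with m₁+m₂ = M = -2: (-1/2,-3/2), (1/2,-5/2)
  (m₁,m₂)=(1/2,-5/2): CG² = 5/6, CG = +√(5/6)
  (m₁,m₂)=(-1/2,-3/2): CG² = 1/6, CG = −√(1/6)   ← matches the target
Pairs with CG² = 1/6: (-1/2,-3/2): −√(1/6)

(-1/2,-3/2): −√(1/6)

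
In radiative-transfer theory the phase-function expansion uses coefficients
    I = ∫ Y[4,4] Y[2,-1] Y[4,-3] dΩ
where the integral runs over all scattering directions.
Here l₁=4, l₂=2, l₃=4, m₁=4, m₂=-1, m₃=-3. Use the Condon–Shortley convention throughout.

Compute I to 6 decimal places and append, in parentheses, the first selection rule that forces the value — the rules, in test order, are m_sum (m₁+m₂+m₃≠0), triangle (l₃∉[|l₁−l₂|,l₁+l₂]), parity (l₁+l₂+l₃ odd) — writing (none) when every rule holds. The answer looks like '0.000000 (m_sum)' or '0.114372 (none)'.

0.198645 (none)

m-sum 0 ✓  L=10 even ✓  2≤4≤6 ✓
Π(2lᵢ+1) = 9×5×9 = 405
triangle coeff Δ(4,2,4) = 1/13860
Σ_t [0,2]: t=0:+1/192 t=1:−1/36 t=2:+1/192 = -5/288
(3j)²=20/693 [(4 2 4; 0 0 0)], sign=-1
Σ_t [0,0]: t=0:+1/1440 = 1/1440
(3j)²=7/165 [(4 2 4; 4 -1 -3)], sign=-1
⇒ 4πI² = 60/121
I = (+1)√(60/121/(4π)) = 0.19864517
No selection rule forces the value: the integral is nonzero (none).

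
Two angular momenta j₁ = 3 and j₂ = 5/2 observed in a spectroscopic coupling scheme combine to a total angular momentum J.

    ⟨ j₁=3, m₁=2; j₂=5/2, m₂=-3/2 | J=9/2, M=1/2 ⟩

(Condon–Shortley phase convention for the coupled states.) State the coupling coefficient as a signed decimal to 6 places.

triangle: 1!·5!·4!/11! = 2880/39916800
(j±m)!: 5!·1!·1!·4!·5!·4! = 8294400
prefactor² = (2J+1)·Δ·N² = 460800/77
  k=0: +1/(0!·1!·1!·1!·4!·3!) = 1/144
  k=1: −1/(1!·0!·0!·0!·5!·4!) = -1/2880
Σ = 19/2880  ⇒  CG² = 460800/77·(19/2880)² = 361/1386
CG = +√(361/1386) = +0.510355

+0.510355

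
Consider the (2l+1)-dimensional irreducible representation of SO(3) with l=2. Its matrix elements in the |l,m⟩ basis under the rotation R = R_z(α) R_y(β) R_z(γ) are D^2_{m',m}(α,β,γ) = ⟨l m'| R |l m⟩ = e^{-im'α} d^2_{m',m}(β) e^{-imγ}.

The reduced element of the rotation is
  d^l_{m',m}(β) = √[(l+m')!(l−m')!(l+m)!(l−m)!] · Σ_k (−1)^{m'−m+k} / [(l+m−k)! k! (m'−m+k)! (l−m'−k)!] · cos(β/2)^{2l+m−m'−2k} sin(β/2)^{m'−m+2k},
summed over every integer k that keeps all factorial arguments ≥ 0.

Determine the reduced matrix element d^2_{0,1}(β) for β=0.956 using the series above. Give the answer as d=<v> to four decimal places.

d^2_{0,1}(β=0.9560) via the finite sum:
c=cos(0.956000/2)=0.887917, s=sin(0.956000/2)=0.460004; N=√[2·2·6·1]=4.898979
The bounds max(0,m−m')=1 and min(l+m,l−m')=2 give 2 terms
  k=1: (−1)^0·4.8990/(2)·0.8879^3·0.4600^1 = +0.788777
  k=2: (−1)^1·4.8990/(2)·0.8879^1·0.4600^3 = -0.211706
d^2_{0,1}(0.9560) = +0.788777 -0.211706 = +0.577071

d=0.5771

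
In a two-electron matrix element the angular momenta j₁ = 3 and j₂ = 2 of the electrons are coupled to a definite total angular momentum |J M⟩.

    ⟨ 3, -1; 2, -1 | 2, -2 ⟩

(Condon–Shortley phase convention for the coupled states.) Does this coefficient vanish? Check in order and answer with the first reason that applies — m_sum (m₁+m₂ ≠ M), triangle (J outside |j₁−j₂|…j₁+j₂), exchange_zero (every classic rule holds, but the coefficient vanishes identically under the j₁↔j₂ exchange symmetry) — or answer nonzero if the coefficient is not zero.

nonzero

m-sum: m₁+m₂ = -1+(-1) = -2, M = -2  ✓
triangle: |j₁−j₂| = 1 ≤ J = 2 ≤ j₁+j₂ = 5  ✓
exchange: j₁≠j₂ or m₁≠m₂ — the exchange symmetry imposes no constraint here
value check: CG = −√(3/14) = -0.462910 ≠ 0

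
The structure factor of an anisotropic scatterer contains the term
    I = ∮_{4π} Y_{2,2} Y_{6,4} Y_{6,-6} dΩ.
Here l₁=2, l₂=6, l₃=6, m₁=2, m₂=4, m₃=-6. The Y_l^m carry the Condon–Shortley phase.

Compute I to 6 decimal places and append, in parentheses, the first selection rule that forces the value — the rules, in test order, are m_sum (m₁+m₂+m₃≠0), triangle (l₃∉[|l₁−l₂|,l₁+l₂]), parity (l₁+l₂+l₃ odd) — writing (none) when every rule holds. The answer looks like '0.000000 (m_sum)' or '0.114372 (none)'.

m-sum 0 ✓  L=14 even ✓  4≤6≤8 ✓
Π(2lᵢ+1) = 5×13×13 = 845
triangle coeff Δ(2,6,6) = 1/90090
Σ_t [0,2]: t=0:+1/69120 t=1:−1/14400 t=2:+1/69120 = -7/172800
(3j)²=14/715 [(2 6 6; 0 0 0)], sign=-1
Σ_t [0,0]: t=0:+1/14515200 = 1/14515200
(3j)²=2/455 [(2 6 6; 2 4 -6)], sign=+1
⇒ 4πI² = 4/55
I = (-1)√(4/55/(4π)) = -0.07607531
No selection rule forces the value: the integral is nonzero (none).

-0.076075 (none)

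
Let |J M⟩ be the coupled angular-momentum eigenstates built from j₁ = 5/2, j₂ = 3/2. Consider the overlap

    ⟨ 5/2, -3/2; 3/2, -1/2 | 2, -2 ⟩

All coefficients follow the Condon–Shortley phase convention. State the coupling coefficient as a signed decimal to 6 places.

-0.617213  (= −√(8/21))

j₁+j₂−J=2  J+j₁−j₂=3  J−j₁+j₂=1  j₁+j₂+J+1=7
(j₁±m₁, j₂±m₂, J±M) = (1,4,1,2,0,4)
P² = 96/7
sum k=1..1:
  [1] −1/6 = -1/6
S = -1/6
C² = P²·S² = 8/21 ; C = -0.617213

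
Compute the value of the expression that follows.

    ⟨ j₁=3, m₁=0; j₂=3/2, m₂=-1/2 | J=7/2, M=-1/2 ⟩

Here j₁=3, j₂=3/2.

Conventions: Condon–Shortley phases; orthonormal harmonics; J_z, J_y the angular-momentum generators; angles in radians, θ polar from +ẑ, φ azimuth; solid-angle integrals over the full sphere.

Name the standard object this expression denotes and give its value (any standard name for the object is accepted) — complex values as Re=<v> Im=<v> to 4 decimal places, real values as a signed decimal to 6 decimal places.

This is a Clebsch–Gordan (vector-coupling) coefficient.
triangle: 1!×5!×2!/9! = 240/362880
(j±m)!: 3!×3!×1!×2!×3!×4! = 10368
prefactor² = (2J+1)×Δ×N² = 384/7
  k=0: +1/(0!×1!×3!×1!×2!×1!) = 1/12
  k=1: −1/(1!×0!×2!×0!×3!×2!) = -1/24
Σ = 1/24  ⇒  CG² = 384/7×(1/24)² = 2/21
CG = +√(2/21) = +0.308607

Clebsch–Gordan coefficient, +√(2/21) ≈ +0.308607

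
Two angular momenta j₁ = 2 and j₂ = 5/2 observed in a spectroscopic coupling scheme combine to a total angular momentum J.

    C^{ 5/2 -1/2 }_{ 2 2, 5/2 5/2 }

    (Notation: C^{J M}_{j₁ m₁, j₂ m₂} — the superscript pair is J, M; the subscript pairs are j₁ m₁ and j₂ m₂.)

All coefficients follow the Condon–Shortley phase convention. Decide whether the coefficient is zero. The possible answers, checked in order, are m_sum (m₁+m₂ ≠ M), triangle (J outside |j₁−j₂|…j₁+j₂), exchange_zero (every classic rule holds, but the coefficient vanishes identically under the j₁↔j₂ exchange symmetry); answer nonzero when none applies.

m-sum: m₁+m₂ = 2+5/2 = 9/2, M = -1/2  ✗ ⇒ coefficient is 0

m_sum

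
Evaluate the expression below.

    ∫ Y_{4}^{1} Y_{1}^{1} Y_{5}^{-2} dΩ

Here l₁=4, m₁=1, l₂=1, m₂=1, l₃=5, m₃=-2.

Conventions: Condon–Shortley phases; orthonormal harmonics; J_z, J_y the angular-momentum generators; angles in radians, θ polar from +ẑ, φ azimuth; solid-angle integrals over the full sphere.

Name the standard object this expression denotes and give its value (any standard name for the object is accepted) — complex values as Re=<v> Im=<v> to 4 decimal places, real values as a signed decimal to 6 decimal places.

This is a Gaunt coefficient — the integral of a triple product of spherical harmonics over the sphere.
Rules hold: Σm=0, L=10 even, 3≤5≤5.
N = 9·3·11 = 297
Δ = 0!·8!·2!/11! = 1/495
Racah Σ t=0..0: t=0:+1/576 = 1/576
⇒ 3j(4 1 5; 0 0 0)² = 5/99, sgn -1
Racah Σ t=0..0: t=0:+1/1440 = 1/1440
⇒ 3j(4 1 5; 1 1 -2)² = 7/165, sgn -1
4πI² = N·(3j₀)²·(3jₘ)² = 7/11
I = +1·√(0.636364/4π) = 0.22503380

Gaunt coefficient, +0.225034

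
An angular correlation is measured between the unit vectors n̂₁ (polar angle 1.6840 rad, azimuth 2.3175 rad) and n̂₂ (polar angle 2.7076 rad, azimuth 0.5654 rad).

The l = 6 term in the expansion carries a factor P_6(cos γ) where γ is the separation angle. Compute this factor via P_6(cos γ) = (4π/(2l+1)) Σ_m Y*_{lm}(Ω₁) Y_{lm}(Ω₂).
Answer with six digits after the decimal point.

Term-by-term m-sum for l=6 (normalisation 4π/13 = 0.966644):
  [-6]  conj(Y_{6,-6})(Ω₁) = 0.10695 + 0.45235j ; Y_{6,-6}(Ω₂) = -0.00259 + 0.00066j ; Δ = -0.00058 - 0.00110j
  [-5]  conj(Y_{6,-5})(Ω₁) = -0.10214 + 0.15192j ; Y_{6,-5}(Ω₂) = 0.01898 + 0.00618j ; Δ = -0.00288 + 0.00225j
  [-4]  conj(Y_{6,-4})(Ω₁) = 0.29535 - 0.04608j ; Y_{6,-4}(Ω₂) = -0.05725 - 0.06925j ; Δ = -0.02010 - 0.01782j
  [-3]  conj(Y_{6,-3})(Ω₁) = 0.16187 + 0.12806j ; Y_{6,-3}(Ω₂) = 0.03328 + 0.26398j ; Δ = -0.02842 + 0.04699j
  [-2]  conj(Y_{6,-2})(Ω₁) = -0.01928 - 0.24867j ; Y_{6,-2}(Ω₂) = 0.20959 - 0.44520j ; Δ = -0.11475 - 0.04353j
  [-1]  conj(Y_{6,-1})(Ω₁) = 0.14518 - 0.15687j ; Y_{6,-1}(Ω₂) = -0.35386 + 0.22452j ; Δ = -0.01615 + 0.08811j
  [+0]  conj(Y_{6,0})(Ω₁) = -0.23590 + 0.00000j ; Y_{6,0}(Ω₂) = -0.20116 + 0.00000j ; Δ = 0.04745 + 0.00000j
  [+1]  conj(Y_{6,1})(Ω₁) = -0.14518 - 0.15687j ; Y_{6,1}(Ω₂) = 0.35386 + 0.22452j ; Δ = -0.01615 - 0.08811j
  [+2]  conj(Y_{6,2})(Ω₁) = -0.01928 + 0.24867j ; Y_{6,2}(Ω₂) = 0.20959 + 0.44520j ; Δ = -0.11475 + 0.04353j
  [+3]  conj(Y_{6,3})(Ω₁) = -0.16187 + 0.12806j ; Y_{6,3}(Ω₂) = -0.03328 + 0.26398j ; Δ = -0.02842 - 0.04699j
  [+4]  conj(Y_{6,4})(Ω₁) = 0.29535 + 0.04608j ; Y_{6,4}(Ω₂) = -0.05725 + 0.06925j ; Δ = -0.02010 + 0.01782j
  [+5]  conj(Y_{6,5})(Ω₁) = 0.10214 + 0.15192j ; Y_{6,5}(Ω₂) = -0.01898 + 0.00618j ; Δ = -0.00288 - 0.00225j
  [+6]  conj(Y_{6,6})(Ω₁) = 0.10695 - 0.45235j ; Y_{6,6}(Ω₂) = -0.00259 - 0.00066j ; Δ = -0.00058 + 0.00110j
Accumulated sum -0.31829 - 0.00000j; after 4π/(2l+1) scaling, -0.30767 - 0.00000j ⇒ P_6 = -0.307672

-0.307672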